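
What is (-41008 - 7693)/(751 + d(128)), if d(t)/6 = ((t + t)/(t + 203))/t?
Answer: -16120031/248593 ≈ -64.845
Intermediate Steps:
d(t) = 12/(203 + t) (d(t) = 6*(((t + t)/(t + 203))/t) = 6*(((2*t)/(203 + t))/t) = 6*((2*t/(203 + t))/t) = 6*(2/(203 + t)) = 12/(203 + t))
(-41008 - 7693)/(751 + d(128)) = (-41008 - 7693)/(751 + 12/(203 + 128)) = -48701/(751 + 12/331) = -48701/248593/331 = -48701*331/248593 = -16120031/248593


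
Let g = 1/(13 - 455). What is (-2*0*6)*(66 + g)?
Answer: 0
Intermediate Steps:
g = -1/442 (g = 1/(-442) = -1/442 ≈ -0.0022624)
(-2*0*6)*(66 + g) = (-2*0*6)*(66 - 1/442) = (0*6)*(29171/442) = 0*(29171/442) = 0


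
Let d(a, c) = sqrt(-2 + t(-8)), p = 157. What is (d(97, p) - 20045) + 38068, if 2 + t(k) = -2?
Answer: 18023 + I*sqrt(6) ≈ 18023.0 + 2.4495*I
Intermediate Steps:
t(k) = -4 (t(k) = -2 - 2 = -4)
d(a, c) = I*sqrt(6) (d(a, c) = sqrt(-2 - 4) = sqrt(-6) = I*sqrt(6))
(d(97, p) - 20045) + 38068 = (I*sqrt(6) - 20045) + 38068 = (-20045 + I*sqrt(6)) + 38068 = 18023 + I*sqrt(6)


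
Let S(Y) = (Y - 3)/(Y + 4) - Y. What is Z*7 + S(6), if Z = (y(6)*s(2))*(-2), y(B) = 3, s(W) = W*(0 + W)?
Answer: -1737/10 ≈ -173.70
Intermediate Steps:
s(W) = W**2 (s(W) = W*W = W**2)
Z = -24 (Z = (3*2**2)*(-2) = (3*4)*(-2) = 12*(-2) = -24)
S(Y) = -Y + (-3 + Y)/(4 + Y) (S(Y) = (-3 + Y)/(4 + Y) - Y = -Y + (-3 + Y)/(4 + Y))
Z*7 + S(6) = -24*7 + (-3 - 1*6**2 - 3*6)/(4 + 6) = -168 + (-3 - 1*36 - 18)/10 = -168 + (-3 - 36 - 18)/10 = -168 + (1/10)*(-57) = -168 - 57/10 = -1737/10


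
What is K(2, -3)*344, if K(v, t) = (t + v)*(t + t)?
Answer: 2064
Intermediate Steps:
K(v, t) = 2*t*(t + v) (K(v, t) = (t + v)*(2*t) = 2*t*(t + v))
K(2, -3)*344 = (2*(-3)*(-3 + 2))*344 = (2*(-3)*(-1))*344 = 6*344 = 2064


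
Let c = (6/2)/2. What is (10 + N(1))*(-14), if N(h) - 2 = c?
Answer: -189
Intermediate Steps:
c = 3/2 (c = (6*(½))*(½) = 3*(½) = 3/2 ≈ 1.5000)
N(h) = 7/2 (N(h) = 2 + 3/2 = 7/2)
(10 + N(1))*(-14) = (10 + 7/2)*(-14) = (27/2)*(-14) = -189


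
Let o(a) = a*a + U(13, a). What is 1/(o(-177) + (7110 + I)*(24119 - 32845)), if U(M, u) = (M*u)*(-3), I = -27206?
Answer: 1/175395928 ≈ 5.7014e-9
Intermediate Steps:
U(M, u) = -3*M*u
o(a) = a**2 - 39*a (o(a) = a*a - 3*13*a = a**2 - 39*a)
1/(o(-177) + (7110 + I)*(24119 - 32845)) = 1/(-177*(-39 - 177) + (7110 - 27206)*(24119 - 32845)) = 1/(-177*(-216) - 20096*(-8726)) = 1/(38232 + 175357696) = 1/175395928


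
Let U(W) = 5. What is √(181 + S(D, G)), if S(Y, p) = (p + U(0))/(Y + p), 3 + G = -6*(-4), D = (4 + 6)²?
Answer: √21927/11 ≈ 13.462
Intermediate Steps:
D = 100 (D = 10² = 100)
G = 21 (G = -3 - 6*(-4) = -3 + 24 = 21)
S(Y, p) = (5 + p)/(Y + p) (S(Y, p) = (p + 5)/(Y + p) = (5 + p)/(Y + p))
√(181 + S(D, G)) = √(181 + (5 + 21)/(100 + 21)) = √(181 + 26/121) = √(21927/121) = √21927/11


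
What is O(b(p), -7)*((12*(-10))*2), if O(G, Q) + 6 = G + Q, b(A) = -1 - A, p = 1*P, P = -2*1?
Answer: 2880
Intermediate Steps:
P = -2
p = -2 (p = 1*(-2) = -2)
O(G, Q) = -6 + G + Q (O(G, Q) = -6 + (G + Q) = -6 + G + Q)
O(b(p), -7)*((12*(-10))*2) = (-6 + (-1 - 1*(-2)) - 7)*((12*(-10))*2) = (-6 + (-1 + 2) - 7)*(-120*2) = (-6 + 1 - 7)*(-240) = -12*(-240) = 2880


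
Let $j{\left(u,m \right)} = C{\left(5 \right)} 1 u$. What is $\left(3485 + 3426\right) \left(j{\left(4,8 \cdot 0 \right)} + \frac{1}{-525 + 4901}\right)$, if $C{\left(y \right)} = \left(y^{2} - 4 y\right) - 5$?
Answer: $\frac{6911}{4376} \approx 1.5793$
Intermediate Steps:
$C{\left(y \right)} = -5 + y^{2} - 4 y$
$j{\left(u,m \right)} = 0$ ($j{\left(u,m \right)} = \left(-5 + 5^{2} - 20\right) 1 u = \left(-5 + 25 - 20\right) 1 u = 0 \cdot 1 u = 0 u = 0$)
$\left(3485 + 3426\right) \left(j{\left(4,8 \cdot 0 \right)} + \frac{1}{-525 + 4901}\right) = \left(3485 + 3426\right) \left(0 + \frac{1}{-525 + 4901}\right) = 6911 \left(0 + \frac{1}{4376}\right) = 6911 \cdot \frac{1}{4376} = \frac{6911}{4376}$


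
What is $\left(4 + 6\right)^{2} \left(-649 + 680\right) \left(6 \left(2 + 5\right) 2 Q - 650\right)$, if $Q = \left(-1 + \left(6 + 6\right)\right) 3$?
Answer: $6578200$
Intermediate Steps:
$Q = 33$ ($Q = \left(-1 + 12\right) 3 = 11 \cdot 3 = 33$)
$\left(4 + 6\right)^{2} \left(-649 + 680\right) \left(6 \left(2 + 5\right) 2 Q - 650\right) = \left(4 + 6\right)^{2} \left(-649 + 680\right) \left(6 \left(2 + 5\right) 2 \cdot 33 - 650\right) = 10^{2} \cdot 31 \left(6 \cdot 7 \cdot 2 \cdot 33 - 650\right) = 100 \cdot 31 \left(42 \cdot 2 \cdot 33 - 650\right) = 100 \cdot 31 \left(84 \cdot 33 - 650\right) = 100 \cdot 31 \left(2772 - 650\right) = 100 \cdot 31 \cdot 2122 = 100 \cdot 65782 = 6578200$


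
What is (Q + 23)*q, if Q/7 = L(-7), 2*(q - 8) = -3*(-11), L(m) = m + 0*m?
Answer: -637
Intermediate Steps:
L(m) = m (L(m) = m + 0 = m)
q = 49/2 (q = 8 + (-3*(-11))/2 = 8 + (½)*33 = 8 + 33/2 = 49/2 ≈ 24.500)
Q = -49 (Q = 7*(-7) = -49)
(Q + 23)*q = (-49 + 23)*(49/2) = -26*49/2 = -637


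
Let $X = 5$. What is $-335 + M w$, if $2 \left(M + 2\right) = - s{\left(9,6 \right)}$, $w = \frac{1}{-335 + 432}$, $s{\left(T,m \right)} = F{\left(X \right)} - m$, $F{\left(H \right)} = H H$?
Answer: $- \frac{65013}{194} \approx -335.12$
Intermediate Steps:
$F{\left(H \right)} = H^{2}$
$s{\left(T,m \right)} = 25 - m$ ($s{\left(T,m \right)} = 5^{2} - m = 25 - m$)
$w = \frac{1}{97} \approx 0.010309$
$M = - \frac{23}{2}$ ($M = -2 + \frac{\left(-1\right) \left(25 - 6\right)}{2} = -2 + \frac{\left(-1\right) 19}{2} = -2 + \frac{1}{2} \left(-19\right) = -2 - \frac{19}{2} = - \frac{23}{2} \approx -11.5$)
$-335 + M w = -335 - \frac{23}{194} = - \frac{65013}{194}$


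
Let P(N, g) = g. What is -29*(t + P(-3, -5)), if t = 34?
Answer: -841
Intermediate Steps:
-29*(t + P(-3, -5)) = -29*(34 - 5) = -29*29 = -841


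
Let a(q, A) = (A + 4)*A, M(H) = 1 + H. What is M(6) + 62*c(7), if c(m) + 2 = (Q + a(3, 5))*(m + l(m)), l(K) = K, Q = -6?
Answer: 33735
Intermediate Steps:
a(q, A) = A*(4 + A) (a(q, A) = (4 + A)*A = A*(4 + A))
c(m) = -2 + 78*m (c(m) = -2 + (-6 + 5*(4 + 5))*(m + m) = -2 + (-6 + 5*9)*(2*m) = -2 + (-6 + 45)*(2*m) = -2 + 39*(2*m) = -2 + 78*m)
M(6) + 62*c(7) = (1 + 6) + 62*(-2 + 78*7) = 7 + 62*(-2 + 546) = 7 + 62*544 = 7 + 33728 = 33735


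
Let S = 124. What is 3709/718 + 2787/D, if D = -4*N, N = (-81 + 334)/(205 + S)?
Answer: -327298603/363308 ≈ -900.88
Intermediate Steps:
N = 253/329 (N = (-81 + 334)/(205 + 124) = 253/329 ≈ 0.76900)
D = -1012/329 (D = -4*253/329 = -1012/329 ≈ -3.0760)
3709/718 + 2787/D = 3709/718 + 2787/(-1012/329) = 3709*(1/718) + 2787*(-329/1012) = 3709/718 - 916923/1012 = -327298603/363308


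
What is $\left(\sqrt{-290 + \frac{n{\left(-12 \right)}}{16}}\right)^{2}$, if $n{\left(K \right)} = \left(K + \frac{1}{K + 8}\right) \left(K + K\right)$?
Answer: $- \frac{2173}{8} \approx -271.63$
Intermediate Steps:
$n{\left(K \right)} = 2 K \left(K + \frac{1}{8 + K}\right)$ ($n{\left(K \right)} = \left(K + \frac{1}{8 + K}\right) 2 K = 2 K \left(K + \frac{1}{8 + K}\right)$)
$\left(\sqrt{-290 + \frac{n{\left(-12 \right)}}{16}}\right)^{2} = \left(\sqrt{-290 + \frac{2 \left(-12\right) \frac{1}{8 - 12} \left(1 + \left(-12\right)^{2} + 8 \left(-12\right)\right)}{16}}\right)^{2} = \left(\sqrt{-290 + 2 \left(-12\right) \frac{1}{-4} \left(1 + 144 - 96\right) \frac{1}{16}}\right)^{2} = \left(\sqrt{-290 + 2 \left(-12\right) \left(- \frac{1}{4}\right) 49 \cdot \frac{1}{16}}\right)^{2} = \left(\sqrt{-290 + 294 \cdot \frac{1}{16}}\right)^{2} = \left(\sqrt{-290 + \frac{147}{8}}\right)^{2} = \left(\sqrt{- \frac{2173}{8}}\right)^{2} = \left(\frac{i \sqrt{4346}}{4}\right)^{2} = - \frac{2173}{8}$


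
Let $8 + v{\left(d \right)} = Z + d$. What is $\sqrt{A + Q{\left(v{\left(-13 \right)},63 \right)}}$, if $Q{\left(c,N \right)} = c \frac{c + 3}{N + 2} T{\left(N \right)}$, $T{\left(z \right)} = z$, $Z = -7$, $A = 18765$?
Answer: $\frac{3 \sqrt{365105}}{13} \approx 139.44$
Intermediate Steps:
$v{\left(d \right)} = -15 + d$ ($v{\left(d \right)} = -8 + \left(-7 + d\right) = -15 + d$)
$Q{\left(c,N \right)} = \frac{N c \left(3 + c\right)}{2 + N}$ ($Q{\left(c,N \right)} = c \frac{c + 3}{N + 2} N = c \frac{3 + c}{2 + N} N = \frac{c \left(3 + c\right)}{2 + N} N = \frac{N c \left(3 + c\right)}{2 + N}$)
$\sqrt{A + Q{\left(v{\left(-13 \right)},63 \right)}} = \sqrt{18765 + \frac{63 \left(-15 - 13\right) \left(3 - 28\right)}{2 + 63}} = \sqrt{18765 + 63 \left(-28\right) \frac{1}{65} \left(3 - 28\right)} = \sqrt{18765 + 63 \left(-28\right) \frac{1}{65} \left(-25\right)} = \sqrt{18765 + \frac{8820}{13}} = \sqrt{\frac{252765}{13}} = \frac{3 \sqrt{365105}}{13}$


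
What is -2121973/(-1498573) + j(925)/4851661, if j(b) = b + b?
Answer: 10297866007203/7270568179753 ≈ 1.4164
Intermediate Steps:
j(b) = 2*b
-2121973/(-1498573) + j(925)/4851661 = -2121973/(-1498573) + (2*925)/4851661 = -2121973*(-1/1498573) + 1850*(1/4851661) = 2121973/1498573 + 1850/4851661 = 10297866007203/7270568179753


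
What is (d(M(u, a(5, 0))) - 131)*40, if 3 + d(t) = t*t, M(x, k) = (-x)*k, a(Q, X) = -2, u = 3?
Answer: -3920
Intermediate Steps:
M(x, k) = -k*x
d(t) = -3 + t**2 (d(t) = -3 + t*t = -3 + t**2)
(d(M(u, a(5, 0))) - 131)*40 = ((-3 + (-1*(-2)*3)**2) - 131)*40 = ((-3 + 6**2) - 131)*40 = ((-3 + 36) - 131)*40 = (33 - 131)*40 = -98*40 = -3920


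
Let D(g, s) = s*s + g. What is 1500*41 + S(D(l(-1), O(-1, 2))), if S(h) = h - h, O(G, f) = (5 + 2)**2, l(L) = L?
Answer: 61500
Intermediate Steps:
O(G, f) = 49 (O(G, f) = 7**2 = 49)
D(g, s) = g + s**2 (D(g, s) = s**2 + g = g + s**2)
S(h) = 0
1500*41 + S(D(l(-1), O(-1, 2))) = 1500*41 + 0 = 61500 + 0 = 61500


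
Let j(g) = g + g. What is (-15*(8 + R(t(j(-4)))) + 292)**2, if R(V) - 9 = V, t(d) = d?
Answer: 24649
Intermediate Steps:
j(g) = 2*g
R(V) = 9 + V
(-15*(8 + R(t(j(-4)))) + 292)**2 = (-15*(8 + (9 + 2*(-4))) + 292)**2 = (-15*(8 + (9 - 8)) + 292)**2 = (-15*(8 + 1) + 292)**2 = (-15*9 + 292)**2 = (-135 + 292)**2 = 157**2 = 24649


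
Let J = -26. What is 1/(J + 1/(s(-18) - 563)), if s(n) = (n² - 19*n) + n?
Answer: -85/2209 ≈ -0.038479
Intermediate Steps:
s(n) = n² - 18*n
1/(J + 1/(s(-18) - 563)) = 1/(-26 + 1/(-18*(-18 - 18) - 563)) = 1/(-26 + 1/(-18*(-36) - 563)) = 1/(-26 + 1/(648 - 563)) = 1/(-26 + 1/85) = 1/(-2209/85) = -85/2209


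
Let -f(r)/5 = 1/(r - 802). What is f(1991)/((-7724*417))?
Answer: 5/3829659612 ≈ 1.3056e-9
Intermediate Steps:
f(r) = -5/(-802 + r) (f(r) = -5/(r - 802) = -5/(-802 + r))
f(1991)/((-7724*417)) = (-5/(-802 + 1991))/((-7724*417)) = -5/1189/(-3220908) = -5*1/1189*(-1/3220908) = -5/1189*(-1/3220908) = 5/3829659612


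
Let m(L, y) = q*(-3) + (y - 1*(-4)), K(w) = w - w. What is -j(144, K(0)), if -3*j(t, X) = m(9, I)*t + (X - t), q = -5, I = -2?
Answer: 768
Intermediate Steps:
K(w) = 0
m(L, y) = 19 + y (m(L, y) = -5*(-3) + (y - 1*(-4)) = 15 + (y + 4) = 15 + (4 + y) = 19 + y)
j(t, X) = -16*t/3 - X/3 (j(t, X) = -((19 - 2)*t + (X - t))/3 = -(17*t + (X - t))/3 = -(X + 16*t)/3 = -16*t/3 - X/3)
-j(144, K(0)) = -(-16/3*144 - ⅓*0) = -(-768 + 0) = -1*(-768) = 768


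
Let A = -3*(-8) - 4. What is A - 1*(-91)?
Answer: 111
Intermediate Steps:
A = 20 (A = 24 - 4 = 20)
A - 1*(-91) = 20 - 1*(-91) = 20 + 91 = 111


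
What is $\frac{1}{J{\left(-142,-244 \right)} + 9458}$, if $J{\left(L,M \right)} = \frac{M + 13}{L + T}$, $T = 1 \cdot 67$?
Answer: $\frac{25}{236527} \approx 0.0001057$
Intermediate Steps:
$T = 67$
$J{\left(L,M \right)} = \frac{13 + M}{67 + L}$ ($J{\left(L,M \right)} = \frac{M + 13}{L + 67} = \frac{13 + M}{67 + L}$)
$\frac{1}{J{\left(-142,-244 \right)} + 9458} = \frac{1}{\frac{13 - 244}{67 - 142} + 9458} = \frac{1}{\frac{1}{-75} \left(-231\right) + 9458} = \frac{1}{\left(- \frac{1}{75}\right) \left(-231\right) + 9458} = \frac{1}{\frac{77}{25} + 9458} = \frac{1}{\frac{236527}{25}} = \frac{25}{236527}$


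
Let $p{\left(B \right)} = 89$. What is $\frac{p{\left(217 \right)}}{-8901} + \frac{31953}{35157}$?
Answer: $\frac{93761560}{104310819} \approx 0.89887$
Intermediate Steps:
$\frac{p{\left(217 \right)}}{-8901} + \frac{31953}{35157} = \frac{89}{-8901} + \frac{31953}{35157} = 89 \left(- \frac{1}{8901}\right) + 31953 \cdot \frac{1}{35157} = - \frac{89}{8901} + \frac{10651}{11719} = \frac{93761560}{104310819}$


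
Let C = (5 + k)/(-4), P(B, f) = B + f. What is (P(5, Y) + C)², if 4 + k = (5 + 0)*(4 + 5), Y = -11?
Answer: 1225/4 ≈ 306.25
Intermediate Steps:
k = 41 (k = -4 + (5 + 0)*(4 + 5) = -4 + 5*9 = -4 + 45 = 41)
C = -23/2 (C = (5 + 41)/(-4) = 46*(-¼) = -23/2 ≈ -11.500)
(P(5, Y) + C)² = ((5 - 11) - 23/2)² = (-6 - 23/2)² = (-35/2)² = 1225/4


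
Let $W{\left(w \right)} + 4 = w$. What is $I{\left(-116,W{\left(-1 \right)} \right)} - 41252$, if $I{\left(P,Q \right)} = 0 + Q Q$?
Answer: $-41227$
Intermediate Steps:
$W{\left(w \right)} = -4 + w$
$I{\left(P,Q \right)} = Q^{2}$ ($I{\left(P,Q \right)} = 0 + Q^{2} = Q^{2}$)
$I{\left(-116,W{\left(-1 \right)} \right)} - 41252 = \left(-4 - 1\right)^{2} - 41252 = \left(-5\right)^{2} - 41252 = 25 - 41252 = -41227$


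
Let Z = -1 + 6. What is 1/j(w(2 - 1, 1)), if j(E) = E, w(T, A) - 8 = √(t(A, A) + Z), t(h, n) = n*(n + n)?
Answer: 8/57 - √7/57 ≈ 0.093934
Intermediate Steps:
t(h, n) = 2*n² (t(h, n) = n*(2*n) = 2*n²)
Z = 5
w(T, A) = 8 + √(5 + 2*A²) (w(T, A) = 8 + √(2*A² + 5) = 8 + √(5 + 2*A²))
1/j(w(2 - 1, 1)) = 1/(8 + √(5 + 2*1²)) = 1/(8 + √(5 + 2*1)) = 1/(8 + √(5 + 2)) = 1/(8 + √7)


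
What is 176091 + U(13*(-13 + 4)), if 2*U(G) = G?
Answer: 352065/2 ≈ 1.7603e+5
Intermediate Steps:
U(G) = G/2
176091 + U(13*(-13 + 4)) = 176091 + (13*(-13 + 4))/2 = 176091 + (13*(-9))/2 = 176091 + (½)*(-117) = 176091 - 117/2 = 352065/2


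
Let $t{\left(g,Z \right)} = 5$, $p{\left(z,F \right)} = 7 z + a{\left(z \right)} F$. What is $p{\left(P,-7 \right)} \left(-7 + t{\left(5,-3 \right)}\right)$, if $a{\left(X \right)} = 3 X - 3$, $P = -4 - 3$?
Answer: $-238$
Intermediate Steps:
$P = -7$ ($P = -4 - 3 = -7$)
$a{\left(X \right)} = -3 + 3 X$
$p{\left(z,F \right)} = 7 z + F \left(-3 + 3 z\right)$ ($p{\left(z,F \right)} = 7 z + \left(-3 + 3 z\right) F = 7 z + F \left(-3 + 3 z\right)$)
$p{\left(P,-7 \right)} \left(-7 + t{\left(5,-3 \right)}\right) = \left(7 \left(-7\right) + 3 \left(-7\right) \left(-1 - 7\right)\right) \left(-7 + 5\right) = \left(-49 + 3 \left(-7\right) \left(-8\right)\right) \left(-2\right) = \left(-49 + 168\right) \left(-2\right) = 119 \left(-2\right) = -238$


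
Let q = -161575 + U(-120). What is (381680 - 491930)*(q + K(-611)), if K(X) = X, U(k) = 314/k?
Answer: 35762589975/2 ≈ 1.7881e+10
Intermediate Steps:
q = -9694657/60 (q = -161575 + 314/(-120) = -161575 + 314*(-1/120) = -161575 - 157/60 = -9694657/60 ≈ -1.6158e+5)
(381680 - 491930)*(q + K(-611)) = (381680 - 491930)*(-9694657/60 - 611) = -110250*(-9731317/60) = 35762589975/2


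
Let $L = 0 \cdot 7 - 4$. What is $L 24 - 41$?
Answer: $-137$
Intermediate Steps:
$L = -4$ ($L = 0 - 4 = -4$)
$L 24 - 41 = \left(-4\right) 24 - 41 = -96 - 41 = -137$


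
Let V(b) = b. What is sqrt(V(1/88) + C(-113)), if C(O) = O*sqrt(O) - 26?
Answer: sqrt(-50314 - 218768*I*sqrt(113))/44 ≈ 24.244 - 24.774*I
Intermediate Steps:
C(O) = -26 + O**(3/2) (C(O) = O**(3/2) - 26 = -26 + O**(3/2))
sqrt(V(1/88) + C(-113)) = sqrt(1/88 + (-26 + (-113)**(3/2))) = sqrt(1/88 + (-26 - 113*I*sqrt(113))) = sqrt(-2287/88 - 113*I*sqrt(113))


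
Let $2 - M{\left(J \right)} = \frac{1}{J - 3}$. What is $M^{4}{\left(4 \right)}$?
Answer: $1$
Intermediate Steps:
$M{\left(J \right)} = 2 - \frac{1}{-3 + J}$ ($M{\left(J \right)} = 2 - \frac{1}{J - 3} = 2 - \frac{1}{-3 + J}$)
$M^{4}{\left(4 \right)} = \left(\frac{-7 + 2 \cdot 4}{-3 + 4}\right)^{4} = \left(\frac{-7 + 8}{1}\right)^{4} = \left(1 \cdot 1\right)^{4} = 1^{4} = 1$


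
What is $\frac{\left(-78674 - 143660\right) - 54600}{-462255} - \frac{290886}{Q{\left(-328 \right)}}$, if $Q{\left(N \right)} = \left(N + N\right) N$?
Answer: $- \frac{37438086509}{49731241920} \approx -0.75281$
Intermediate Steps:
$Q{\left(N \right)} = 2 N^{2}$ ($Q{\left(N \right)} = 2 N N = 2 N^{2}$)
$\frac{\left(-78674 - 143660\right) - 54600}{-462255} - \frac{290886}{Q{\left(-328 \right)}} = \frac{\left(-78674 - 143660\right) - 54600}{-462255} - \frac{290886}{2 \left(-328\right)^{2}} = \left(-222334 - 54600\right) \left(- \frac{1}{462255}\right) - \frac{290886}{2 \cdot 107584} = \left(-276934\right) \left(- \frac{1}{462255}\right) - \frac{290886}{215168} = \frac{276934}{462255} - \frac{145443}{107584} = - \frac{37438086509}{49731241920}$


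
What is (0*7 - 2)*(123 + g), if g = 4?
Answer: -254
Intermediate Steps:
(0*7 - 2)*(123 + g) = (0*7 - 2)*(123 + 4) = (0 - 2)*127 = -2*127 = -254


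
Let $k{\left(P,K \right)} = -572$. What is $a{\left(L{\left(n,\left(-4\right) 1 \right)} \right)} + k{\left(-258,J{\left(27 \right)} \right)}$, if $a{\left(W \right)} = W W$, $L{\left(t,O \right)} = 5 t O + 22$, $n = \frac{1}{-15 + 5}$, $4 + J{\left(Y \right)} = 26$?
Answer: $4$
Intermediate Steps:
$J{\left(Y \right)} = 22$ ($J{\left(Y \right)} = -4 + 26 = 22$)
$n = - \frac{1}{10}$ ($n = \frac{1}{-10} = - \frac{1}{10} \approx -0.1$)
$L{\left(t,O \right)} = 22 + 5 O t$ ($L{\left(t,O \right)} = 5 O t + 22 = 22 + 5 O t$)
$a{\left(W \right)} = W^{2}$
$a{\left(L{\left(n,\left(-4\right) 1 \right)} \right)} + k{\left(-258,J{\left(27 \right)} \right)} = \left(22 + 5 \left(\left(-4\right) 1\right) \left(- \frac{1}{10}\right)\right)^{2} - 572 = \left(22 + 5 \left(-4\right) \left(- \frac{1}{10}\right)\right)^{2} - 572 = \left(22 + 2\right)^{2} - 572 = 24^{2} - 572 = 576 - 572 = 4$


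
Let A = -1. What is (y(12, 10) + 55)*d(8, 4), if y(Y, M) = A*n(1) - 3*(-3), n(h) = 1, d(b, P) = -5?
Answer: -315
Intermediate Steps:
y(Y, M) = 8 (y(Y, M) = -1*1 - 3*(-3) = -1 + 9 = 8)
(y(12, 10) + 55)*d(8, 4) = (8 + 55)*(-5) = 63*(-5) = -315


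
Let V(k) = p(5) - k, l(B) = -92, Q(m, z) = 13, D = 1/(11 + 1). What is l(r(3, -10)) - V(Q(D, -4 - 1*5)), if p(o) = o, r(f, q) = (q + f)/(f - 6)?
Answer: -84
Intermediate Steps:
D = 1/12 ≈ 0.083333
r(f, q) = (f + q)/(-6 + f)
V(k) = 5 - k
l(r(3, -10)) - V(Q(D, -4 - 1*5)) = -92 - (5 - 1*13) = -92 - (5 - 13) = -92 - 1*(-8) = -92 + 8 = -84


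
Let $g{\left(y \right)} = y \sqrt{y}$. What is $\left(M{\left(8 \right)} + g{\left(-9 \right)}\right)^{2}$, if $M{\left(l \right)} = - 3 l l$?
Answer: $36135 + 10368 i \approx 36135.0 + 10368.0 i$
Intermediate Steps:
$M{\left(l \right)} = - 3 l^{2}$
$g{\left(y \right)} = y^{\frac{3}{2}}$
$\left(M{\left(8 \right)} + g{\left(-9 \right)}\right)^{2} = \left(- 3 \cdot 8^{2} + \left(-9\right)^{\frac{3}{2}}\right)^{2} = \left(\left(-3\right) 64 - 27 i\right)^{2} = \left(-192 - 27 i\right)^{2}$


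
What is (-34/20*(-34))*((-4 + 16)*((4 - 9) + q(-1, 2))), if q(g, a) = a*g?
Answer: -24276/5 ≈ -4855.2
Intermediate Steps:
(-34/20*(-34))*((-4 + 16)*((4 - 9) + q(-1, 2))) = (-34/20*(-34))*((-4 + 16)*((4 - 9) + 2*(-1))) = (-34*1/20*(-34))*(12*(-5 - 2)) = (-17/10*(-34))*(12*(-7)) = (289/5)*(-84) = -24276/5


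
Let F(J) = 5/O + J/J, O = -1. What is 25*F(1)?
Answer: -100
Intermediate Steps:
F(J) = -4 (F(J) = 5/(-1) + J/J = 5*(-1) + 1 = -5 + 1 = -4)
25*F(1) = 25*(-4) = -100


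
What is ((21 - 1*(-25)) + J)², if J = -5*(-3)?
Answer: 3721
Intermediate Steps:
J = 15
((21 - 1*(-25)) + J)² = ((21 - 1*(-25)) + 15)² = ((21 + 25) + 15)² = (46 + 15)² = 61² = 3721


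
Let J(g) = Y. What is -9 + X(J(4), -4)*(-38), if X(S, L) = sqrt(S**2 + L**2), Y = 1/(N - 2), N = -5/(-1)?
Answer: -9 - 38*sqrt(145)/3 ≈ -161.53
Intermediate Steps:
N = 5 (N = -5*(-1) = 5)
Y = 1/3 (Y = 1/(5 - 2) = 1/3 ≈ 0.33333)
J(g) = 1/3
X(S, L) = sqrt(L**2 + S**2)
-9 + X(J(4), -4)*(-38) = -9 + sqrt((-4)**2 + (1/3)**2)*(-38) = -9 + sqrt(16 + 1/9)*(-38) = -9 + sqrt(145/9)*(-38) = -9 + (sqrt(145)/3)*(-38) = -9 - 38*sqrt(145)/3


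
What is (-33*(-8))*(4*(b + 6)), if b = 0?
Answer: 6336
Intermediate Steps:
(-33*(-8))*(4*(b + 6)) = (-33*(-8))*(4*(0 + 6)) = 264*(4*6) = 264*24 = 6336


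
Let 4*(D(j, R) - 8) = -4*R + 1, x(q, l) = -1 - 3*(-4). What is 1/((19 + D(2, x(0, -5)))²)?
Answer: 16/4225 ≈ 0.0037870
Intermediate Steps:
x(q, l) = 11 (x(q, l) = -1 + 12 = 11)
D(j, R) = 33/4 - R (D(j, R) = 8 + (-4*R + 1)/4 = 8 + (1 - 4*R)/4 = 8 + (¼ - R) = 33/4 - R)
1/((19 + D(2, x(0, -5)))²) = 1/((19 + (33/4 - 1*11))²) = 1/((19 + (33/4 - 11))²) = 1/((19 - 11/4)²) = 1/((65/4)²) = 1/(4225/16) = 16/4225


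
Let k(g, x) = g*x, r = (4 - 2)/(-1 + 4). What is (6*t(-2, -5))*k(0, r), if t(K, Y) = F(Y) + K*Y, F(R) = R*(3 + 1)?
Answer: 0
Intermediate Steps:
F(R) = 4*R (F(R) = R*4 = 4*R)
r = 2/3 ≈ 0.66667
t(K, Y) = 4*Y + K*Y
(6*t(-2, -5))*k(0, r) = (6*(-5*(4 - 2)))*(0*(2/3)) = (6*(-5*2))*0 = (6*(-10))*0 = -60*0 = 0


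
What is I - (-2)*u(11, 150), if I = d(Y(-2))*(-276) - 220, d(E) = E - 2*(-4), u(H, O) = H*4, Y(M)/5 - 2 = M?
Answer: -2340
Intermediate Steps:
Y(M) = 10 + 5*M
u(H, O) = 4*H
d(E) = 8 + E (d(E) = E + 8 = 8 + E)
I = -2428 (I = (8 + (10 + 5*(-2)))*(-276) - 220 = (8 + (10 - 10))*(-276) - 220 = (8 + 0)*(-276) - 220 = 8*(-276) - 220 = -2208 - 220 = -2428)
I - (-2)*u(11, 150) = -2428 - (-2)*4*11 = -2428 - (-2)*44 = -2428 - 1*(-88) = -2428 + 88 = -2340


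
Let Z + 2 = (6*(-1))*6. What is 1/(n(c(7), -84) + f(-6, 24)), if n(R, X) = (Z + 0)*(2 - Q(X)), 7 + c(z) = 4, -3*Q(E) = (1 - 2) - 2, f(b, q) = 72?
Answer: 1/34 ≈ 0.029412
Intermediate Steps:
Q(E) = 1 (Q(E) = -((1 - 2) - 2)/3 = -(-1 - 2)/3 = -1/3*(-3) = 1)
c(z) = -3 (c(z) = -7 + 4 = -3)
Z = -38 (Z = -2 + (6*(-1))*6 = -2 - 6*6 = -2 - 36 = -38)
n(R, X) = -38 (n(R, X) = (-38 + 0)*(2 - 1*1) = -38*(2 - 1) = -38*1 = -38)
1/(n(c(7), -84) + f(-6, 24)) = 1/(-38 + 72) = 1/34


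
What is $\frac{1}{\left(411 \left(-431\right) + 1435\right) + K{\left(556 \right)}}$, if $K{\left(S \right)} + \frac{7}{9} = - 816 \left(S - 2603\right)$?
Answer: $\frac{9}{13451807} \approx 6.6906 \cdot 10^{-7}$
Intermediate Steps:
$K{\left(S \right)} = \frac{19116425}{9} - 816 S$ ($K{\left(S \right)} = - \frac{7}{9} - 816 \left(S - 2603\right) = - \frac{7}{9} - 816 \left(-2603 + S\right) = - \frac{7}{9} - \left(-2124048 + 816 S\right) = \frac{19116425}{9} - 816 S$)
$\frac{1}{\left(411 \left(-431\right) + 1435\right) + K{\left(556 \right)}} = \frac{1}{\left(411 \left(-431\right) + 1435\right) + \left(\frac{19116425}{9} - 453696\right)} = \frac{1}{\left(-177141 + 1435\right) + \left(\frac{19116425}{9} - 453696\right)} = \frac{1}{-175706 + \frac{15033161}{9}} = \frac{1}{\frac{13451807}{9}} = \frac{9}{13451807}$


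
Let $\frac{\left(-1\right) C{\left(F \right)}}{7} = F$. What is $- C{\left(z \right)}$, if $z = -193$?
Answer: $-1351$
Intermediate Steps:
$C{\left(F \right)} = - 7 F$
$- C{\left(z \right)} = - \left(-7\right) \left(-193\right) = \left(-1\right) 1351 = -1351$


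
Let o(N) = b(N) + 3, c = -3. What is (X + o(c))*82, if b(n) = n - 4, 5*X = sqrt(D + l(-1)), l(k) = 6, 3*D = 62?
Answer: -328 + 328*sqrt(15)/15 ≈ -243.31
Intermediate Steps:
D = 62/3 (D = (1/3)*62 = 62/3 ≈ 20.667)
X = 4*sqrt(15)/15 (X = sqrt(62/3 + 6)/5 = sqrt(80/3)/5 = (4*sqrt(15)/3)/5 = 4*sqrt(15)/15 ≈ 1.0328)
b(n) = -4 + n
o(N) = -1 + N (o(N) = (-4 + N) + 3 = -1 + N)
(X + o(c))*82 = (4*sqrt(15)/15 + (-1 - 3))*82 = (4*sqrt(15)/15 - 4)*82 = (-4 + 4*sqrt(15)/15)*82 = -328 + 328*sqrt(15)/15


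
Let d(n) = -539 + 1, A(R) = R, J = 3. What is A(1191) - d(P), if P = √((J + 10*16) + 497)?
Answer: 1729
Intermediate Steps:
P = 2*√165 (P = √((3 + 10*16) + 497) = √((3 + 160) + 497) = √(163 + 497) = √660 = 2*√165 ≈ 25.690)
d(n) = -538
A(1191) - d(P) = 1191 - 1*(-538) = 1191 + 538 = 1729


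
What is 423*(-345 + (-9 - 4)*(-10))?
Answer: -90945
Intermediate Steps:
423*(-345 + (-9 - 4)*(-10)) = 423*(-345 - 13*(-10)) = 423*(-345 + 130) = 423*(-215) = -90945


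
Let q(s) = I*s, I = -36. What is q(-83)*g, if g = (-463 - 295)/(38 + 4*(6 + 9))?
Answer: -1132452/49 ≈ -23111.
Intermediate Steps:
q(s) = -36*s
g = -379/49 (g = -758/(38 + 4*15) = -758/(38 + 60) = -758/98 = -758*1/98 = -379/49 ≈ -7.7347)
q(-83)*g = -36*(-83)*(-379/49) = 2988*(-379/49) = -1132452/49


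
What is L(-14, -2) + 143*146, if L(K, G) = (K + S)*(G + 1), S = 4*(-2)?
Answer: 20900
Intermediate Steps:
S = -8
L(K, G) = (1 + G)*(-8 + K) (L(K, G) = (K - 8)*(G + 1) = (-8 + K)*(1 + G) = (1 + G)*(-8 + K))
L(-14, -2) + 143*146 = (-8 - 14 - 8*(-2) - 2*(-14)) + 143*146 = (-8 - 14 + 16 + 28) + 20878 = 22 + 20878 = 20900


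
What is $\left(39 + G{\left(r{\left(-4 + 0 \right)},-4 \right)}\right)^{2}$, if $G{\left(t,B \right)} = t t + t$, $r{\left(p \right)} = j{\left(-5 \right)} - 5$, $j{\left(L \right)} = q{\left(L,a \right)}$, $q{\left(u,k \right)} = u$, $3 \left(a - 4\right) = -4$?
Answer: $16641$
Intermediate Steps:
$a = \frac{8}{3}$ ($a = 4 + \frac{1}{3} \left(-4\right) = 4 - \frac{4}{3} = \frac{8}{3} \approx 2.6667$)
$j{\left(L \right)} = L$
$r{\left(p \right)} = -10$ ($r{\left(p \right)} = -5 - 5 = -10$)
$G{\left(t,B \right)} = t + t^{2}$ ($G{\left(t,B \right)} = t^{2} + t = t + t^{2}$)
$\left(39 + G{\left(r{\left(-4 + 0 \right)},-4 \right)}\right)^{2} = \left(39 - 10 \left(1 - 10\right)\right)^{2} = \left(39 - -90\right)^{2} = \left(39 + 90\right)^{2} = 129^{2} = 16641$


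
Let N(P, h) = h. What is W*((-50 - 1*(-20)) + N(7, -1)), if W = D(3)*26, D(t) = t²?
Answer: -7254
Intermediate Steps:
W = 234 (W = 3²*26 = 9*26 = 234)
W*((-50 - 1*(-20)) + N(7, -1)) = 234*((-50 - 1*(-20)) - 1) = 234*((-50 + 20) - 1) = 234*(-30 - 1) = 234*(-31) = -7254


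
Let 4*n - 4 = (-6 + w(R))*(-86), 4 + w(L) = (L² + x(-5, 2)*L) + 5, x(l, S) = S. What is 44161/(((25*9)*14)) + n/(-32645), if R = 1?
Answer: 288299449/20566350 ≈ 14.018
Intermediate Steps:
w(L) = 1 + L² + 2*L (w(L) = -4 + ((L² + 2*L) + 5) = -4 + (5 + L² + 2*L) = 1 + L² + 2*L)
n = 44 (n = 1 + ((-6 + (1 + 1² + 2*1))*(-86))/4 = 1 + ((-6 + (1 + 1 + 2))*(-86))/4 = 1 + ((-6 + 4)*(-86))/4 = 1 + (-2*(-86))/4 = 1 + (¼)*172 = 1 + 43 = 44)
44161/(((25*9)*14)) + n/(-32645) = 44161/(((25*9)*14)) + 44/(-32645) = 44161/((225*14)) + 44*(-1/32645) = 44161/3150 - 44/32645 = 288299449/20566350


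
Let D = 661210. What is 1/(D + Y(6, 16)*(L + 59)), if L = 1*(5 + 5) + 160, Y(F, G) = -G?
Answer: 1/657546 ≈ 1.5208e-6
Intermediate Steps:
L = 170 (L = 1*10 + 160 = 10 + 160 = 170)
1/(D + Y(6, 16)*(L + 59)) = 1/(661210 + (-1*16)*(170 + 59)) = 1/(661210 - 16*229) = 1/(661210 - 3664) = 1/657546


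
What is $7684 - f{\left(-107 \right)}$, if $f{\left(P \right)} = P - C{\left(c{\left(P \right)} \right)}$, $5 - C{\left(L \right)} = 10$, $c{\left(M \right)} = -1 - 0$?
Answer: $7786$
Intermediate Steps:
$c{\left(M \right)} = -1$ ($c{\left(M \right)} = -1 + 0 = -1$)
$C{\left(L \right)} = -5$ ($C{\left(L \right)} = 5 - 10 = -5$)
$f{\left(P \right)} = 5 + P$ ($f{\left(P \right)} = P - -5 = P + 5 = 5 + P$)
$7684 - f{\left(-107 \right)} = 7684 - \left(5 - 107\right) = 7684 - -102 = 7684 + 102 = 7786$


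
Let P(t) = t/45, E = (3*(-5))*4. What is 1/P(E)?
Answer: -¾ ≈ -0.75000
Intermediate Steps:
E = -60 (E = -15*4 = -60)
P(t) = t/45 (P(t) = t*(1/45) = t/45)
1/P(E) = 1/((1/45)*(-60)) = 1/(-4/3) = -¾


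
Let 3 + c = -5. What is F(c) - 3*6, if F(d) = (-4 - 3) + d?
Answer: -33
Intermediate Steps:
c = -8 (c = -3 - 5 = -8)
F(d) = -7 + d
F(c) - 3*6 = (-7 - 8) - 3*6 = -15 - 18 = -33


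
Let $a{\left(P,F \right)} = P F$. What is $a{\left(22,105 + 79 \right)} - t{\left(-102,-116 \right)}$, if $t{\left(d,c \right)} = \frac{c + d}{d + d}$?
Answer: $\frac{412787}{102} \approx 4046.9$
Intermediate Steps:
$a{\left(P,F \right)} = F P$
$t{\left(d,c \right)} = \frac{c + d}{2 d}$
$a{\left(22,105 + 79 \right)} - t{\left(-102,-116 \right)} = \left(105 + 79\right) 22 - \frac{-116 - 102}{2 \left(-102\right)} = 184 \cdot 22 - \frac{1}{2} \left(- \frac{1}{102}\right) \left(-218\right) = 4048 - \frac{109}{102} = \frac{412787}{102}$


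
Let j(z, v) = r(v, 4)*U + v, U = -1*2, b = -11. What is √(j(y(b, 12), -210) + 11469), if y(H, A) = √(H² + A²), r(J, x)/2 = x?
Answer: √11243 ≈ 106.03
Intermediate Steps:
r(J, x) = 2*x
y(H, A) = √(A² + H²)
U = -2
j(z, v) = -16 + v (j(z, v) = (2*4)*(-2) + v = 8*(-2) + v = -16 + v)
√(j(y(b, 12), -210) + 11469) = √((-16 - 210) + 11469) = √(-226 + 11469) = √11243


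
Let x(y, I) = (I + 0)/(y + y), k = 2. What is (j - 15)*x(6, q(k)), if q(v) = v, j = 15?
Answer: 0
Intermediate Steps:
x(y, I) = I/(2*y) (x(y, I) = I/((2*y)) = I*(1/(2*y)) = I/(2*y))
(j - 15)*x(6, q(k)) = (15 - 15)*((½)*2/6) = 0*((½)*2*(⅙)) = 0*(⅙) = 0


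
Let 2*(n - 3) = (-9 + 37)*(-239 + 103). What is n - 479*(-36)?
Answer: 15343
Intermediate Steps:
n = -1901 (n = 3 + ((-9 + 37)*(-239 + 103))/2 = 3 + (28*(-136))/2 = 3 + (½)*(-3808) = 3 - 1904 = -1901)
n - 479*(-36) = -1901 - 479*(-36) = -1901 + 17244 = 15343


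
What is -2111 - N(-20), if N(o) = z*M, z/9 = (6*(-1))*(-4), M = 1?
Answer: -2327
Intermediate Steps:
z = 216 (z = 9*((6*(-1))*(-4)) = 9*(-6*(-4)) = 9*24 = 216)
N(o) = 216 (N(o) = 216*1 = 216)
-2111 - N(-20) = -2111 - 1*216 = -2111 - 216 = -2327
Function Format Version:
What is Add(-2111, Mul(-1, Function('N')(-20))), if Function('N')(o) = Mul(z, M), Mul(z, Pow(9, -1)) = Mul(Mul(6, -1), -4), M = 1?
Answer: -2327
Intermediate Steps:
z = 216 (z = Mul(9, Mul(Mul(6, -1), -4)) = Mul(9, Mul(-6, -4)) = Mul(9, 24) = 216)
Function('N')(o) = 216 (Function('N')(o) = Mul(216, 1) = 216)
Add(-2111, Mul(-1, Function('N')(-20))) = Add(-2111, Mul(-1, 216)) = Add(-2111, -216) = -2327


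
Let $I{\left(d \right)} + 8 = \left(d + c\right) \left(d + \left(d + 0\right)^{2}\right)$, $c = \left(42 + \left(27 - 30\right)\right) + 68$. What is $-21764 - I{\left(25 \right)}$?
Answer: $-107556$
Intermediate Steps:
$c = 107$ ($c = \left(42 + \left(27 - 30\right)\right) + 68 = \left(42 - 3\right) + 68 = 39 + 68 = 107$)
$I{\left(d \right)} = -8 + \left(107 + d\right) \left(d + d^{2}\right)$ ($I{\left(d \right)} = -8 + \left(d + 107\right) \left(d + \left(d + 0\right)^{2}\right) = -8 + \left(107 + d\right) \left(d + d^{2}\right)$)
$-21764 - I{\left(25 \right)} = -21764 - \left(-8 + 25^{3} + 107 \cdot 25 + 108 \cdot 25^{2}\right) = -21764 - \left(-8 + 15625 + 2675 + 108 \cdot 625\right) = -21764 - \left(-8 + 15625 + 2675 + 67500\right) = -21764 - 85792 = -107556$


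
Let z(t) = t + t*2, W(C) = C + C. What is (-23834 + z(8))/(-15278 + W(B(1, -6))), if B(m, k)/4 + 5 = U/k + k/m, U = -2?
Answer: 7143/4609 ≈ 1.5498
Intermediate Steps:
B(m, k) = -20 - 8/k + 4*k/m (B(m, k) = -20 + 4*(-2/k + k/m) = -20 + (-8/k + 4*k/m) = -20 - 8/k + 4*k/m)
W(C) = 2*C
z(t) = 3*t (z(t) = t + 2*t = 3*t)
(-23834 + z(8))/(-15278 + W(B(1, -6))) = (-23834 + 3*8)/(-15278 + 2*(-20 - 8/(-6) + 4*(-6)/1)) = (-23834 + 24)/(-15278 + 2*(-20 - 8*(-⅙) + 4*(-6)*1)) = -23810/(-15278 + 2*(-20 + 4/3 - 24)) = -23810/(-15278 + 2*(-128/3)) = -23810/(-15278 - 256/3) = -23810/(-46090/3) = -23810*(-3/46090) = 7143/4609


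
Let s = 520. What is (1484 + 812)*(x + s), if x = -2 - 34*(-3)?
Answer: 1423520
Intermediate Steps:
x = 100 (x = -2 + 102 = 100)
(1484 + 812)*(x + s) = (1484 + 812)*(100 + 520) = 2296*620 = 1423520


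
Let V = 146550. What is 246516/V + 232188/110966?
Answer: 5115170488/1355172275 ≈ 3.7746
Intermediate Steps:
246516/V + 232188/110966 = 246516/146550 + 232188/110966 = 246516*(1/146550) + 232188*(1/110966) = 41086/24425 + 116094/55483 = 5115170488/1355172275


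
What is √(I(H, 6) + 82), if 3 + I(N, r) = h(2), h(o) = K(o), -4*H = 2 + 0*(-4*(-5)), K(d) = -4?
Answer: 5*√3 ≈ 8.6602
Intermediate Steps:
H = -½ (H = -(2 + 0*(-4*(-5)))/4 = -(2 + 0*20)/4 = -(2 + 0)/4 = -¼*2 = -½ ≈ -0.50000)
h(o) = -4
I(N, r) = -7 (I(N, r) = -3 - 4 = -7)
√(I(H, 6) + 82) = √(-7 + 82) = √75 = 5*√3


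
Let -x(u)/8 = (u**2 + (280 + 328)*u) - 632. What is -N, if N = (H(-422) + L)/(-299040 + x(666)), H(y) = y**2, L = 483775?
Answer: 661859/7081856 ≈ 0.093458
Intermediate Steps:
x(u) = 5056 - 4864*u - 8*u**2 (x(u) = -8*((u**2 + (280 + 328)*u) - 632) = -8*((u**2 + 608*u) - 632) = -8*(-632 + u**2 + 608*u) = 5056 - 4864*u - 8*u**2)
N = -661859/7081856 (N = ((-422)**2 + 483775)/(-299040 + (5056 - 4864*666 - 8*666**2)) = (178084 + 483775)/(-299040 + (5056 - 3239424 - 8*443556)) = 661859/(-299040 + (5056 - 3239424 - 3548448)) = 661859/(-299040 - 6782816) = 661859/(-7081856) = 661859*(-1/7081856) = -661859/7081856 ≈ -0.093458)
-N = -1*(-661859/7081856) = 661859/7081856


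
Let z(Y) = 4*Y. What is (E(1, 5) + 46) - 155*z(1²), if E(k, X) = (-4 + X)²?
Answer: -573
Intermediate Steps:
(E(1, 5) + 46) - 155*z(1²) = ((-4 + 5)² + 46) - 620*1² = (1² + 46) - 620 = (1 + 46) - 155*4 = 47 - 620 = -573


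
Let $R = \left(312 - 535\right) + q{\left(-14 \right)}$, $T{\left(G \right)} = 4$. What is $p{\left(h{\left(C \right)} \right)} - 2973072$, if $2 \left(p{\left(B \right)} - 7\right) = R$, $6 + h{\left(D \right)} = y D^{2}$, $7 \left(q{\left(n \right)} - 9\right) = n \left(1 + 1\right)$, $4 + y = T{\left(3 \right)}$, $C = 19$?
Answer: $-2973174$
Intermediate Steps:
$y = 0$ ($y = -4 + 4 = 0$)
$q{\left(n \right)} = 9 + \frac{2 n}{7}$ ($q{\left(n \right)} = 9 + \frac{n \left(1 + 1\right)}{7} = 9 + \frac{n 2}{7} = 9 + \frac{2 n}{7}$)
$h{\left(D \right)} = -6$ ($h{\left(D \right)} = -6 + 0 D^{2} = -6 + 0 = -6$)
$R = -218$ ($R = \left(312 - 535\right) + \left(9 + \frac{2}{7} \left(-14\right)\right) = -223 + \left(9 - 4\right) = -223 + 5 = -218$)
$p{\left(B \right)} = -102$ ($p{\left(B \right)} = 7 + \frac{1}{2} \left(-218\right) = 7 - 109 = -102$)
$p{\left(h{\left(C \right)} \right)} - 2973072 = -102 - 2973072 = -2973174$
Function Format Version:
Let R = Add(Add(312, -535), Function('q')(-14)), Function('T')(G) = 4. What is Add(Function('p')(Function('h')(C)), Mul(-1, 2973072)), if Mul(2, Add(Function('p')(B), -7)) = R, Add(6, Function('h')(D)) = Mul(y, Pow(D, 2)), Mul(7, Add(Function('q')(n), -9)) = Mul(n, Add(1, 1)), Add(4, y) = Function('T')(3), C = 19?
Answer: -2973174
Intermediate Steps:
y = 0 (y = Add(-4, 4) = 0)
Function('q')(n) = Add(9, Mul(Rational(2, 7), n)) (Function('q')(n) = Add(9, Mul(Rational(1, 7), Mul(n, Add(1, 1)))) = Add(9, Mul(Rational(1, 7), Mul(n, 2))) = Add(9, Mul(Rational(1, 7), Mul(2, n))) = Add(9, Mul(Rational(2, 7), n)))
Function('h')(D) = -6 (Function('h')(D) = Add(-6, Mul(0, Pow(D, 2))) = Add(-6, 0) = -6)
R = -218 (R = Add(Add(312, -535), Add(9, Mul(Rational(2, 7), -14))) = Add(-223, Add(9, -4)) = Add(-223, 5) = -218)
Function('p')(B) = -102 (Function('p')(B) = Add(7, Mul(Rational(1, 2), -218)) = Add(7, -109) = -102)
Add(Function('p')(Function('h')(C)), Mul(-1, 2973072)) = Add(-102, Mul(-1, 2973072)) = Add(-102, -2973072) = -2973174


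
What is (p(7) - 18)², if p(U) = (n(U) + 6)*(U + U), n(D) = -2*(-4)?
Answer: 31684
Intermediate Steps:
n(D) = 8
p(U) = 28*U (p(U) = (8 + 6)*(U + U) = 14*(2*U) = 28*U)
(p(7) - 18)² = (28*7 - 18)² = (196 - 18)² = 178² = 31684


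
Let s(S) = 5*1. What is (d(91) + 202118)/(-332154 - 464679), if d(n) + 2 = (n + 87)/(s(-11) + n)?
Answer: -9701657/38247984 ≈ -0.25365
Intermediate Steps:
s(S) = 5
d(n) = -2 + (87 + n)/(5 + n) (d(n) = -2 + (n + 87)/(5 + n) = -2 + (87 + n)/(5 + n))
(d(91) + 202118)/(-332154 - 464679) = ((77 - 1*91)/(5 + 91) + 202118)/(-332154 - 464679) = ((77 - 91)/96 + 202118)/(-796833) = ((1/96)*(-14) + 202118)*(-1/796833) = (-7/48 + 202118)*(-1/796833) = (9701657/48)*(-1/796833) = -9701657/38247984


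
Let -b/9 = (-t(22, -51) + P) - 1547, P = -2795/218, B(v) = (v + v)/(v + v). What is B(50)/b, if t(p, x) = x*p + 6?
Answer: 218/870777 ≈ 0.00025035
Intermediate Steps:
t(p, x) = 6 + p*x (t(p, x) = p*x + 6 = 6 + p*x)
B(v) = 1 (B(v) = (2*v)/((2*v)) = (2*v)*(1/(2*v)) = 1)
P = -2795/218 (P = -2795*1/218 = -2795/218 ≈ -12.821)
b = 870777/218 (b = -9*((-(6 + 22*(-51)) - 2795/218) - 1547) = -9*((-(6 - 1122) - 2795/218) - 1547) = -9*((-1*(-1116) - 2795/218) - 1547) = -9*((1116 - 2795/218) - 1547) = -9*(240493/218 - 1547) = -9*(-96753/218) = 870777/218 ≈ 3994.4)
B(50)/b = 1/(870777/218) = 1*(218/870777) = 218/870777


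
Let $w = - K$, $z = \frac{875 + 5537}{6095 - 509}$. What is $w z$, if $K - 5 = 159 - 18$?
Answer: $- \frac{66868}{399} \approx -167.59$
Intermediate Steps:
$K = 146$ ($K = 5 + \left(159 - 18\right) = 5 + 141 = 146$)
$z = \frac{458}{399}$ ($z = \frac{6412}{5586} = 6412 \cdot \frac{1}{5586} = \frac{458}{399} \approx 1.1479$)
$w = -146$ ($w = \left(-1\right) 146 = -146$)
$w z = \left(-146\right) \frac{458}{399} = - \frac{66868}{399}$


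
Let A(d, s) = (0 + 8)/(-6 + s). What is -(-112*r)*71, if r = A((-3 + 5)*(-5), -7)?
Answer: -63616/13 ≈ -4893.5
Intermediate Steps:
A(d, s) = 8/(-6 + s)
r = -8/13 (r = 8/(-6 - 7) = 8/(-13) = 8*(-1/13) = -8/13 ≈ -0.61539)
-(-112*r)*71 = -(-112*(-8/13))*71 = -896*71/13 = -1*63616/13 = -63616/13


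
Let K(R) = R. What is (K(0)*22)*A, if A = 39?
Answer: 0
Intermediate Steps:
(K(0)*22)*A = (0*22)*39 = 0*39 = 0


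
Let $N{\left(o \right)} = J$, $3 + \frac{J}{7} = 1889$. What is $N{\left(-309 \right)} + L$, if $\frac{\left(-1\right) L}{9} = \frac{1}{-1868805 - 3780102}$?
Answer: $\frac{24858956741}{1882969} \approx 13202.0$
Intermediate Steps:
$L = \frac{3}{1882969}$ ($L = - \frac{9}{-1868805 - 3780102} = - \frac{9}{-5648907} = \left(-9\right) \left(- \frac{1}{5648907}\right) = \frac{3}{1882969} \approx 1.5932 \cdot 10^{-6}$)
$J = 13202$ ($J = -21 + 7 \cdot 1889 = -21 + 13223 = 13202$)
$N{\left(o \right)} = 13202$
$N{\left(-309 \right)} + L = 13202 + \frac{3}{1882969} = \frac{24858956741}{1882969}$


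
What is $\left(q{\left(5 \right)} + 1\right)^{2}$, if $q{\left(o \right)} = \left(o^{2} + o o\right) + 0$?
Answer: $2601$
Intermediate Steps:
$q{\left(o \right)} = 2 o^{2}$ ($q{\left(o \right)} = \left(o^{2} + o^{2}\right) + 0 = 2 o^{2} + 0 = 2 o^{2}$)
$\left(q{\left(5 \right)} + 1\right)^{2} = \left(2 \cdot 5^{2} + 1\right)^{2} = \left(2 \cdot 25 + 1\right)^{2} = \left(50 + 1\right)^{2} = 51^{2} = 2601$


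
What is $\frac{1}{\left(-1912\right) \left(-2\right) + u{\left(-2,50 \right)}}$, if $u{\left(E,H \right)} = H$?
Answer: $\frac{1}{3874} \approx 0.00025813$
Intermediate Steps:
$\frac{1}{\left(-1912\right) \left(-2\right) + u{\left(-2,50 \right)}} = \frac{1}{\left(-1912\right) \left(-2\right) + 50} = \frac{1}{3824 + 50} = \frac{1}{3874}$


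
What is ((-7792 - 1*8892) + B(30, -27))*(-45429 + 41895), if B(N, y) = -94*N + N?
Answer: 68821116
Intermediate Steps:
B(N, y) = -93*N
((-7792 - 1*8892) + B(30, -27))*(-45429 + 41895) = ((-7792 - 1*8892) - 93*30)*(-45429 + 41895) = ((-7792 - 8892) - 2790)*(-3534) = (-16684 - 2790)*(-3534) = -19474*(-3534) = 68821116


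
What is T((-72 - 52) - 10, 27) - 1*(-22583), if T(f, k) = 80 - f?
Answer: 22797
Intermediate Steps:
T((-72 - 52) - 10, 27) - 1*(-22583) = (80 - ((-72 - 52) - 10)) - 1*(-22583) = (80 - (-124 - 10)) + 22583 = (80 - 1*(-134)) + 22583 = (80 + 134) + 22583 = 214 + 22583 = 22797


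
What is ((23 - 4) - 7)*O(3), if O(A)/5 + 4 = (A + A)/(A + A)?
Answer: -180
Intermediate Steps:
O(A) = -15 (O(A) = -20 + 5*((A + A)/(A + A)) = -20 + 5*((2*A)/((2*A))) = -20 + 5*((2*A)*(1/(2*A))) = -20 + 5*1 = -20 + 5 = -15)
((23 - 4) - 7)*O(3) = ((23 - 4) - 7)*(-15) = (19 - 7)*(-15) = 12*(-15) = -180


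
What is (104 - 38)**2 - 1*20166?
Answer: -15810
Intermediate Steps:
(104 - 38)**2 - 1*20166 = 66**2 - 20166 = 4356 - 20166 = -15810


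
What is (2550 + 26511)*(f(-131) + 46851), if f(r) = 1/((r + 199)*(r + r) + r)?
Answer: 24435502912656/17947 ≈ 1.3615e+9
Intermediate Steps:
f(r) = 1/(r + 2*r*(199 + r)) (f(r) = 1/((199 + r)*(2*r) + r) = 1/(2*r*(199 + r) + r) = 1/(r + 2*r*(199 + r)))
(2550 + 26511)*(f(-131) + 46851) = (2550 + 26511)*(1/((-131)*(399 + 2*(-131))) + 46851) = 29061*(-1/(131*(399 - 262)) + 46851) = 29061*(-1/131/137 + 46851) = 29061*(-1/131*1/137 + 46851) = 29061*(-1/17947 + 46851) = 29061*(840834896/17947) = 24435502912656/17947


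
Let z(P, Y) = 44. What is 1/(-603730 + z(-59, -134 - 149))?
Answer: -1/603686 ≈ -1.6565e-6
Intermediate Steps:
1/(-603730 + z(-59, -134 - 149)) = 1/(-603730 + 44) = 1/(-603686) = -1/603686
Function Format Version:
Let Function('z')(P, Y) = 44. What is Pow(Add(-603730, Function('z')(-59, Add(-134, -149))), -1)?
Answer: Rational(-1, 603686) ≈ -1.6565e-6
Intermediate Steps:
Pow(Add(-603730, Function('z')(-59, Add(-134, -149))), -1) = Pow(Add(-603730, 44), -1) = Pow(-603686, -1) = Rational(-1, 603686)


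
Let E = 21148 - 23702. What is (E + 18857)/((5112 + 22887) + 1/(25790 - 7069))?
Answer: 305208463/524169280 ≈ 0.58227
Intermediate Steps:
E = -2554
(E + 18857)/((5112 + 22887) + 1/(25790 - 7069)) = (-2554 + 18857)/((5112 + 22887) + 1/(25790 - 7069)) = 16303/(27999 + 1/18721) = 16303/(524169280/18721) = 16303*(18721/524169280) = 305208463/524169280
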